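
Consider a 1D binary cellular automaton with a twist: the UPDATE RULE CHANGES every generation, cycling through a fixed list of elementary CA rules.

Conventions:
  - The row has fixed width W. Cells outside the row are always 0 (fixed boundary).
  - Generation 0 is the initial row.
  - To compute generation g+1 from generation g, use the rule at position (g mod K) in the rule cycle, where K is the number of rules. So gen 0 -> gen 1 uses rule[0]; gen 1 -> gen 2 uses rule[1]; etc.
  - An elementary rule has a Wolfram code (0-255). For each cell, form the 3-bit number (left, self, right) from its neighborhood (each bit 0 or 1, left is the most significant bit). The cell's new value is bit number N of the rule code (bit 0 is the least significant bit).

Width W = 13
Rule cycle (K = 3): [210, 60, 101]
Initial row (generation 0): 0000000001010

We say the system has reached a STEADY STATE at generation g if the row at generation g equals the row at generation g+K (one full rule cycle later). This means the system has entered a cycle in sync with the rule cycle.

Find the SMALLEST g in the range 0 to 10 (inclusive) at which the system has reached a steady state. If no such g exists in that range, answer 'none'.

Gen 0: 0000000001010
Gen 1 (rule 210): 0000000010001
Gen 2 (rule 60): 0000000011001
Gen 3 (rule 101): 1111111001001
Gen 4 (rule 210): 0111111110110
Gen 5 (rule 60): 0100000001101
Gen 6 (rule 101): 0101111100111
Gen 7 (rule 210): 1000111111011
Gen 8 (rule 60): 1100100000110
Gen 9 (rule 101): 0100101110010
Gen 10 (rule 210): 1011000111101
Gen 11 (rule 60): 1110100100011
Gen 12 (rule 101): 0011100101001
Gen 13 (rule 210): 0101111000110

Answer: none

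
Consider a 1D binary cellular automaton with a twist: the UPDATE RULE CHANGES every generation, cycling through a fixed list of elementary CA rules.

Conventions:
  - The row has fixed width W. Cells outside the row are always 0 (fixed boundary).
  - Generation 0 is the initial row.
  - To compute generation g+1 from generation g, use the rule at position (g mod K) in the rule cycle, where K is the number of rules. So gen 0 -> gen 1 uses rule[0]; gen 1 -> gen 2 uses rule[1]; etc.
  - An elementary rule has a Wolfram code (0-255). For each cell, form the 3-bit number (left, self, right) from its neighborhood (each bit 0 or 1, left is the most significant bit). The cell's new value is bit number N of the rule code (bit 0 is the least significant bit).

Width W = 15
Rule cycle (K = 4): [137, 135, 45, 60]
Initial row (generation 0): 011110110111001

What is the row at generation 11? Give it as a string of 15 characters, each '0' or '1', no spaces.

Answer: 111011110100000

Derivation:
Gen 0: 011110110111001
Gen 1 (rule 137): 011100100110000
Gen 2 (rule 135): 101001101000111
Gen 3 (rule 45): 111001011010100
Gen 4 (rule 60): 100101110111110
Gen 5 (rule 137): 000001100111100
Gen 6 (rule 135): 111110001011001
Gen 7 (rule 45): 100000101110001
Gen 8 (rule 60): 110000111001001
Gen 9 (rule 137): 100110110000000
Gen 10 (rule 135): 101000000111111
Gen 11 (rule 45): 111011110100000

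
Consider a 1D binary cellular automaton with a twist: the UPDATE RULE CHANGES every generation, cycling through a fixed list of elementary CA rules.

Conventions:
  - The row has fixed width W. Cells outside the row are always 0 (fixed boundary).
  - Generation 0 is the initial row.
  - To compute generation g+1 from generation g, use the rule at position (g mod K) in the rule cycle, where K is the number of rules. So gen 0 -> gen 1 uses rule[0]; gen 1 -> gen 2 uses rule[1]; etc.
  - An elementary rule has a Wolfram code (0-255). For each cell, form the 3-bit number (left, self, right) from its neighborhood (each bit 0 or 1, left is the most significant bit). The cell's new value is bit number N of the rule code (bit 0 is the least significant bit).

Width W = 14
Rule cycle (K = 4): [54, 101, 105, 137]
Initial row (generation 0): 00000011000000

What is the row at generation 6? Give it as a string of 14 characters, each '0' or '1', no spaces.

Gen 0: 00000011000000
Gen 1 (rule 54): 00000100100000
Gen 2 (rule 101): 11110100101111
Gen 3 (rule 105): 10011000011001
Gen 4 (rule 137): 00010011010000
Gen 5 (rule 54): 00111100111000
Gen 6 (rule 101): 10000100001011

Answer: 10000100001011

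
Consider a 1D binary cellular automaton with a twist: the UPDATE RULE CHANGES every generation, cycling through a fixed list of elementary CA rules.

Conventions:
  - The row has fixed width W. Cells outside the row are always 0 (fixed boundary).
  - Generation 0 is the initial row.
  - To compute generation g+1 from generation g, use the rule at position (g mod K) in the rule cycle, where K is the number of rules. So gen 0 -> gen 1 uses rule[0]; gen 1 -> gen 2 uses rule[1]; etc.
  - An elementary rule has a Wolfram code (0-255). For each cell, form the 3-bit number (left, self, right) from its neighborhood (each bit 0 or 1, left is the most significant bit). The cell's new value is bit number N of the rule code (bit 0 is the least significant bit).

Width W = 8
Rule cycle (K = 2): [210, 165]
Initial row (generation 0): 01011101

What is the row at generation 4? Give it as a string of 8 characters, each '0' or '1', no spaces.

Answer: 11010010

Derivation:
Gen 0: 01011101
Gen 1 (rule 210): 10001100
Gen 2 (rule 165): 10100001
Gen 3 (rule 210): 00010010
Gen 4 (rule 165): 11010010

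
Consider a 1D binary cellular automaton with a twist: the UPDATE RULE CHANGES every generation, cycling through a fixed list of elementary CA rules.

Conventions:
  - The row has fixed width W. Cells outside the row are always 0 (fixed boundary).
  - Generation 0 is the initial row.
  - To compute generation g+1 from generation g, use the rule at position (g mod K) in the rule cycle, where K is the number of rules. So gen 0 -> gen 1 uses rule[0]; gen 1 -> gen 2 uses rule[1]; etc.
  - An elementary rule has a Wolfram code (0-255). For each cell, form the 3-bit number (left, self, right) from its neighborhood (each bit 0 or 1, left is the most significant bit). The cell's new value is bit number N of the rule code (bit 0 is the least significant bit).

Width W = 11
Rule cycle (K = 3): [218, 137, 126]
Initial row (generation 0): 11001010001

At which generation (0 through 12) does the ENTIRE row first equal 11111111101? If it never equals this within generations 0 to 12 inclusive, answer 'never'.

Answer: never

Derivation:
Gen 0: 11001010001
Gen 1 (rule 218): 11110001010
Gen 2 (rule 137): 11100100000
Gen 3 (rule 126): 10111110000
Gen 4 (rule 218): 00111111000
Gen 5 (rule 137): 10111110011
Gen 6 (rule 126): 11100011111
Gen 7 (rule 218): 11110111111
Gen 8 (rule 137): 11100111110
Gen 9 (rule 126): 10111100011
Gen 10 (rule 218): 00111110111
Gen 11 (rule 137): 10111100110
Gen 12 (rule 126): 11100111111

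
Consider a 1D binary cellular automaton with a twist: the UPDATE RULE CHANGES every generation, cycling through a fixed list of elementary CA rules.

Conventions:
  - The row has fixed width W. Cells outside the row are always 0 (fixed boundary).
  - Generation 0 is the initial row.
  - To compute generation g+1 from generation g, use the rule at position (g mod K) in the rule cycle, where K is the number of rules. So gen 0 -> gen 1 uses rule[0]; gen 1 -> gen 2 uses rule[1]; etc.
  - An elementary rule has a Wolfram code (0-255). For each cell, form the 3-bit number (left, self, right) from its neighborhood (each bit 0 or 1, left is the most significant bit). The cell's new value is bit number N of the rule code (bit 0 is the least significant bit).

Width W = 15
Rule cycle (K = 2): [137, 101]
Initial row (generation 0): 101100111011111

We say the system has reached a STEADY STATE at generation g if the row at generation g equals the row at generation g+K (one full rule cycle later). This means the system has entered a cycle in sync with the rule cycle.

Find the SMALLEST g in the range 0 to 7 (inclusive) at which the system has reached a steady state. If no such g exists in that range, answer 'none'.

Gen 0: 101100111011111
Gen 1 (rule 137): 001000110011110
Gen 2 (rule 101): 101010010000010
Gen 3 (rule 137): 000000000111000
Gen 4 (rule 101): 111111110001011
Gen 5 (rule 137): 111111100100010
Gen 6 (rule 101): 000000100101010
Gen 7 (rule 137): 111110000000000
Gen 8 (rule 101): 000010111111111
Gen 9 (rule 137): 111000111111110

Answer: none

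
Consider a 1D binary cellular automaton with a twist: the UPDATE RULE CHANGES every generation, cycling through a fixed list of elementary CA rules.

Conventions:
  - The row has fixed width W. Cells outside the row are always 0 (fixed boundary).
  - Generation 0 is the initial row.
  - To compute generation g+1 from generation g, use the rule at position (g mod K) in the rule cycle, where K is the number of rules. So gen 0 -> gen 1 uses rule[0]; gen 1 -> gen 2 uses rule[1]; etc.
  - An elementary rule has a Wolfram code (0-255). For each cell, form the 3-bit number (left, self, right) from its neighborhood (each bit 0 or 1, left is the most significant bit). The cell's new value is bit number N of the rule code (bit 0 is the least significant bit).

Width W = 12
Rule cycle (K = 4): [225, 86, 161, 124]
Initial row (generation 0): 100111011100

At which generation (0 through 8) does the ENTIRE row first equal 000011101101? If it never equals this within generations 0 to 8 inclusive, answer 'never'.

Answer: 1

Derivation:
Gen 0: 100111011100
Gen 1 (rule 225): 000011101101
Gen 2 (rule 86): 000100100101
Gen 3 (rule 161): 110000000010
Gen 4 (rule 124): 111000000011
Gen 5 (rule 225): 011011111001
Gen 6 (rule 86): 101000001111
Gen 7 (rule 161): 010011100110
Gen 8 (rule 124): 011010110111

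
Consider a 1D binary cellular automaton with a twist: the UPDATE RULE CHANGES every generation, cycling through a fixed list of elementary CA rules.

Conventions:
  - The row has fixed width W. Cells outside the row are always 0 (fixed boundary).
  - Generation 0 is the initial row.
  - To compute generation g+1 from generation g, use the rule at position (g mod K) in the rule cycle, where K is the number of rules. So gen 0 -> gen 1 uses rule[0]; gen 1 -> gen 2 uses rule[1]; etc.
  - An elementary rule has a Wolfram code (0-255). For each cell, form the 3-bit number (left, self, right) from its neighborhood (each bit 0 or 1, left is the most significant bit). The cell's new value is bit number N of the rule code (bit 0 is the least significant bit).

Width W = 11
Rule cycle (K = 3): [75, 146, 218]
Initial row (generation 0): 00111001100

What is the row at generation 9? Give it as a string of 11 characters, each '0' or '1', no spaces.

Answer: 01111000101

Derivation:
Gen 0: 00111001100
Gen 1 (rule 75): 11101011101
Gen 2 (rule 146): 01000001000
Gen 3 (rule 218): 10100010100
Gen 4 (rule 75): 00001100001
Gen 5 (rule 146): 00010010010
Gen 6 (rule 218): 00101101101
Gen 7 (rule 75): 11001101100
Gen 8 (rule 146): 00110000010
Gen 9 (rule 218): 01111000101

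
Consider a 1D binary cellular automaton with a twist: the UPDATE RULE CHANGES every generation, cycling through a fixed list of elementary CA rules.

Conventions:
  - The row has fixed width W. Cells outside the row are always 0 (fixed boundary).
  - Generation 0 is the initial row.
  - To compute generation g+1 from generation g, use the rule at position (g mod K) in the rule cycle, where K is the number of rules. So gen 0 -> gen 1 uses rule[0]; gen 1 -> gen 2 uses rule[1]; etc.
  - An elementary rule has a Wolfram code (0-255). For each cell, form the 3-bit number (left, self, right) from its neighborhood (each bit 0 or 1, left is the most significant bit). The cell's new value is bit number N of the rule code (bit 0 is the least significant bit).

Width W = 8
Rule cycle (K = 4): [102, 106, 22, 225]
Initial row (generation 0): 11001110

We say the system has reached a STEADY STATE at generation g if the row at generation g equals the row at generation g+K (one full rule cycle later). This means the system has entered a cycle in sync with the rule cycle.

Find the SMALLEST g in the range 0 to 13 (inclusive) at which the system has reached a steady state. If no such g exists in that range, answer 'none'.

Answer: 2

Derivation:
Gen 0: 11001110
Gen 1 (rule 102): 01010010
Gen 2 (rule 106): 10100100
Gen 3 (rule 22): 10111110
Gen 4 (rule 225): 01011110
Gen 5 (rule 102): 11100010
Gen 6 (rule 106): 10100100
Gen 7 (rule 22): 10111110
Gen 8 (rule 225): 01011110
Gen 9 (rule 102): 11100010
Gen 10 (rule 106): 10100100
Gen 11 (rule 22): 10111110
Gen 12 (rule 225): 01011110
Gen 13 (rule 102): 11100010
Gen 14 (rule 106): 10100100
Gen 15 (rule 22): 10111110
Gen 16 (rule 225): 01011110
Gen 17 (rule 102): 11100010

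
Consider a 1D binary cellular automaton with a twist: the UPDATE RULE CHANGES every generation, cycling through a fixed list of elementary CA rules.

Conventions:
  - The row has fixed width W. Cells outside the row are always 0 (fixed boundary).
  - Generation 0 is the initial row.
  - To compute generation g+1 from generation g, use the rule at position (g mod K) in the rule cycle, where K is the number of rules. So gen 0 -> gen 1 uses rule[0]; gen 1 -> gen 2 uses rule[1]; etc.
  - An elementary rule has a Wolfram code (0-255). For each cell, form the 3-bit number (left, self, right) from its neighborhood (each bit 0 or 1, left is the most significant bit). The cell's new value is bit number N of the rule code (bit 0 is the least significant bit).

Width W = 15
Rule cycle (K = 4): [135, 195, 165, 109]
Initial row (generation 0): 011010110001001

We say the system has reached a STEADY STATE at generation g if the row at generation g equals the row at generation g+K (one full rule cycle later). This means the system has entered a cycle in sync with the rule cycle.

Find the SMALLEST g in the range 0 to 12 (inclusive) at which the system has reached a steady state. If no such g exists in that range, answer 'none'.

Gen 0: 011010110001001
Gen 1 (rule 135): 100010000111011
Gen 2 (rule 195): 001100111011001
Gen 3 (rule 165): 100000010100001
Gen 4 (rule 109): 101111011101101
Gen 5 (rule 135): 100110001000001
Gen 6 (rule 195): 001010110011110
Gen 7 (rule 165): 101111000001100
Gen 8 (rule 109): 111001011101101
Gen 9 (rule 135): 010011001000001
Gen 10 (rule 195): 100101010011110
Gen 11 (rule 165): 100111110001100
Gen 12 (rule 109): 100100010101101
Gen 13 (rule 135): 101101110100001
Gen 14 (rule 195): 000100110001110
Gen 15 (rule 165): 110100000100100
Gen 16 (rule 109): 111101110100101

Answer: none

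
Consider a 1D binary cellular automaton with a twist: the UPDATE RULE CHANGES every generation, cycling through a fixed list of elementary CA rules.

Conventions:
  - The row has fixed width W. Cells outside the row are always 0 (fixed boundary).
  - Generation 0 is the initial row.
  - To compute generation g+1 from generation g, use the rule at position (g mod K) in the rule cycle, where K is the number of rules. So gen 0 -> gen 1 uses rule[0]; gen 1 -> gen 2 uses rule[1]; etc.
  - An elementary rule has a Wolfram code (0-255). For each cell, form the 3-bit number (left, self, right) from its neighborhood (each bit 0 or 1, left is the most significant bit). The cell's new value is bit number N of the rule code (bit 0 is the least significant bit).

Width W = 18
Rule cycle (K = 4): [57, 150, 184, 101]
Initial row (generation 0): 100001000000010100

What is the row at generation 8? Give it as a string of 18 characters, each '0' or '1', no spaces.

Gen 0: 100001000000010100
Gen 1 (rule 57): 011100111111001011
Gen 2 (rule 150): 101011011110111000
Gen 3 (rule 184): 010110111101110100
Gen 4 (rule 101): 011011000110011101
Gen 5 (rule 57): 010110110101010010
Gen 6 (rule 150): 110000000101011111
Gen 7 (rule 184): 101000000010111110
Gen 8 (rule 101): 111011111011000010

Answer: 111011111011000010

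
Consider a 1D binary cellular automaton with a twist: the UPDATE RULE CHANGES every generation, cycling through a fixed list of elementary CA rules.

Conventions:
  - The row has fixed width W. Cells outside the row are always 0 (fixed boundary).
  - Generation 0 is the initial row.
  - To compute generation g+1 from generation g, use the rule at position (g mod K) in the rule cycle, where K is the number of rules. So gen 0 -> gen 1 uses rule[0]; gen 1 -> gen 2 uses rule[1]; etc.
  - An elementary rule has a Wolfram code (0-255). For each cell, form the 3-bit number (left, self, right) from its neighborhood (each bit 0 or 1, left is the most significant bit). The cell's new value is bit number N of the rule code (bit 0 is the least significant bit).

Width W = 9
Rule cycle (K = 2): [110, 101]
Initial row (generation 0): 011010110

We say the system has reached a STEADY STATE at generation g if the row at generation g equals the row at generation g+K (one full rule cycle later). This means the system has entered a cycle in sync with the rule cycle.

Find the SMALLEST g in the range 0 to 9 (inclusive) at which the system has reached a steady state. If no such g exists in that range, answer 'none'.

Answer: none

Derivation:
Gen 0: 011010110
Gen 1 (rule 110): 111111110
Gen 2 (rule 101): 000000010
Gen 3 (rule 110): 000000110
Gen 4 (rule 101): 111110010
Gen 5 (rule 110): 100010110
Gen 6 (rule 101): 101011010
Gen 7 (rule 110): 111111110
Gen 8 (rule 101): 000000010
Gen 9 (rule 110): 000000110
Gen 10 (rule 101): 111110010
Gen 11 (rule 110): 100010110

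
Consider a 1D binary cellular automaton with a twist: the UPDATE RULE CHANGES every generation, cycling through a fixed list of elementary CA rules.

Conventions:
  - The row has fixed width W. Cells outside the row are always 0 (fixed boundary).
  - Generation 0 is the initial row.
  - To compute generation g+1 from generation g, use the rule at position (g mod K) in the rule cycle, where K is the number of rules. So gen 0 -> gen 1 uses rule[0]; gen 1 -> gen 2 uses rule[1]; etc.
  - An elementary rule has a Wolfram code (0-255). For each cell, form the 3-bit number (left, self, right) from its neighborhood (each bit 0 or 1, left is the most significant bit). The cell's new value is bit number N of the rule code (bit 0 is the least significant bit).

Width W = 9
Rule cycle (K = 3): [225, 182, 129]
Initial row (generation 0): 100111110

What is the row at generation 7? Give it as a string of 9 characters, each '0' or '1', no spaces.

Answer: 000100101

Derivation:
Gen 0: 100111110
Gen 1 (rule 225): 000011110
Gen 2 (rule 182): 000101101
Gen 3 (rule 129): 110000000
Gen 4 (rule 225): 010111111
Gen 5 (rule 182): 111011110
Gen 6 (rule 129): 010001100
Gen 7 (rule 225): 000100101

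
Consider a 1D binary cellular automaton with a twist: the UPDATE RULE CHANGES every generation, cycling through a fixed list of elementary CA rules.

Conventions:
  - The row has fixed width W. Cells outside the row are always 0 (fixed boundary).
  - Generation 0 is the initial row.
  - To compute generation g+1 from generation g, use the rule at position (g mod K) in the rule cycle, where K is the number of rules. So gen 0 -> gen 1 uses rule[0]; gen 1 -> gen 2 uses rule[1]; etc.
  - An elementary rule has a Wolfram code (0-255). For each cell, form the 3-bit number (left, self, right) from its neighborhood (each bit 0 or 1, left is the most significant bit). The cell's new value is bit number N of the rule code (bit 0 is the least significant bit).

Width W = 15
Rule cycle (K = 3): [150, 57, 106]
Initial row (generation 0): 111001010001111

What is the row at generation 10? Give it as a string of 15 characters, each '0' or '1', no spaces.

Gen 0: 111001010001111
Gen 1 (rule 150): 010111011010110
Gen 2 (rule 57): 001100110101101
Gen 3 (rule 106): 011101111011110
Gen 4 (rule 150): 101000110001101
Gen 5 (rule 57): 010110101101010
Gen 6 (rule 106): 101111011110100
Gen 7 (rule 150): 100110001100110
Gen 8 (rule 57): 010101101010101
Gen 9 (rule 106): 101011110101010
Gen 10 (rule 150): 101001100101011

Answer: 101001100101011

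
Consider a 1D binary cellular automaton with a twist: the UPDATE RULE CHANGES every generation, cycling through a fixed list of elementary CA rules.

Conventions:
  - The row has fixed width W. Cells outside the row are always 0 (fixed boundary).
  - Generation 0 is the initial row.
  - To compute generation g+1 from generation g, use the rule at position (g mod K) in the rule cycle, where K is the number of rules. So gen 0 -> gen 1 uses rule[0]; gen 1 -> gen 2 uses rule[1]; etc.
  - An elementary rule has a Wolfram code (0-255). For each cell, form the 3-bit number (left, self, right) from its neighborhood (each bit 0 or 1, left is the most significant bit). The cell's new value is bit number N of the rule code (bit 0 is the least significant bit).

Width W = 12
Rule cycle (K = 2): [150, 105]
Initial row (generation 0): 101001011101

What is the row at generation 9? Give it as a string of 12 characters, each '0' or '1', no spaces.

Answer: 101110111100

Derivation:
Gen 0: 101001011101
Gen 1 (rule 150): 101111001001
Gen 2 (rule 105): 011001000000
Gen 3 (rule 150): 100111100000
Gen 4 (rule 105): 000100101111
Gen 5 (rule 150): 001111100110
Gen 6 (rule 105): 101000100110
Gen 7 (rule 150): 101101111001
Gen 8 (rule 105): 011111001000
Gen 9 (rule 150): 101110111100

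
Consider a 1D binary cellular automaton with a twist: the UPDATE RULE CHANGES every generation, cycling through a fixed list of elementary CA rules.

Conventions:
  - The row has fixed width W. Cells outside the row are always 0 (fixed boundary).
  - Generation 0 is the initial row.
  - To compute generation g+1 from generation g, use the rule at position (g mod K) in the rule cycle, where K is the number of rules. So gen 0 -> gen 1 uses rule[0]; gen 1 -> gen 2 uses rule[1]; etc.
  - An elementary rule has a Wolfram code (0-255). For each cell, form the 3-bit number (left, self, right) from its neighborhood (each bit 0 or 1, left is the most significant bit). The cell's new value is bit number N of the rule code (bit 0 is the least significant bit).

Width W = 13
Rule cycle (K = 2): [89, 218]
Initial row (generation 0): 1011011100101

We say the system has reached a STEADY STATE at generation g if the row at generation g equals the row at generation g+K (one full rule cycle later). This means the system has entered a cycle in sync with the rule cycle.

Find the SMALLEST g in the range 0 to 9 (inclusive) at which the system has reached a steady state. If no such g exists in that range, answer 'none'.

Answer: none

Derivation:
Gen 0: 1011011100101
Gen 1 (rule 89): 0011010110000
Gen 2 (rule 218): 0111000111000
Gen 3 (rule 89): 0101110101111
Gen 4 (rule 218): 1001110001111
Gen 5 (rule 89): 0101011101001
Gen 6 (rule 218): 1000011100110
Gen 7 (rule 89): 0111010110111
Gen 8 (rule 218): 1111000110111
Gen 9 (rule 89): 1001110110101
Gen 10 (rule 218): 0111110110000
Gen 11 (rule 89): 0100010111111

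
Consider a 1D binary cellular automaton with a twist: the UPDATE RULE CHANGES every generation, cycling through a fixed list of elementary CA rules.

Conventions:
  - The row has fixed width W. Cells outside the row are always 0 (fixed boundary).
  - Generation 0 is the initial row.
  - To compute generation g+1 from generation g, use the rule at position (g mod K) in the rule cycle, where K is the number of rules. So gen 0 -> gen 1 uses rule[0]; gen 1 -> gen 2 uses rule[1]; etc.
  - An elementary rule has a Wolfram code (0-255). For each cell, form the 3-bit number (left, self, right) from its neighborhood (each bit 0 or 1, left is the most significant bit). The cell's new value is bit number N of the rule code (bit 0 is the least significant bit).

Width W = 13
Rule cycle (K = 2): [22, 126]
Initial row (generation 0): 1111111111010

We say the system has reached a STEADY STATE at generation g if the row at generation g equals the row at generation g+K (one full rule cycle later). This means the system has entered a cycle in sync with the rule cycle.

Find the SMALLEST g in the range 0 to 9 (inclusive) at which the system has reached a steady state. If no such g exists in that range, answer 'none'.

Answer: none

Derivation:
Gen 0: 1111111111010
Gen 1 (rule 22): 0000000000011
Gen 2 (rule 126): 0000000000111
Gen 3 (rule 22): 0000000001000
Gen 4 (rule 126): 0000000011100
Gen 5 (rule 22): 0000000100010
Gen 6 (rule 126): 0000001110111
Gen 7 (rule 22): 0000010000000
Gen 8 (rule 126): 0000111000000
Gen 9 (rule 22): 0001000100000
Gen 10 (rule 126): 0011101110000
Gen 11 (rule 22): 0100000001000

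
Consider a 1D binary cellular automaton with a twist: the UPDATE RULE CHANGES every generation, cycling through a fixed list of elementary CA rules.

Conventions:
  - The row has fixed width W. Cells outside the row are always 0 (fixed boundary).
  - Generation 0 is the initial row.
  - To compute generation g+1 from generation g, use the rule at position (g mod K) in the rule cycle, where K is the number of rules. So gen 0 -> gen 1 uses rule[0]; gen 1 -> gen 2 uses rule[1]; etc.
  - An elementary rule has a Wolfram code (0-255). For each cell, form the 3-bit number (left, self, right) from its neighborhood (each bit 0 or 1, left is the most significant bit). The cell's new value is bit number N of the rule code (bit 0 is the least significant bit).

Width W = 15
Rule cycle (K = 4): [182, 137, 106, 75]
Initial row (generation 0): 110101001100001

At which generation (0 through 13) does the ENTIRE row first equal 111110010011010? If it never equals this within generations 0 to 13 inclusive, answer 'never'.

Gen 0: 110101001100001
Gen 1 (rule 182): 001111110010011
Gen 2 (rule 137): 101111100000010
Gen 3 (rule 106): 011000100000100
Gen 4 (rule 75): 111011001111001
Gen 5 (rule 182): 010100110110111
Gen 6 (rule 137): 000000100100110
Gen 7 (rule 106): 000001001001110
Gen 8 (rule 75): 111110010011010
Gen 9 (rule 182): 011101111100111
Gen 10 (rule 137): 011001111000110
Gen 11 (rule 106): 111011001001110
Gen 12 (rule 75): 101011010011010
Gen 13 (rule 182): 111100111100111

Answer: 8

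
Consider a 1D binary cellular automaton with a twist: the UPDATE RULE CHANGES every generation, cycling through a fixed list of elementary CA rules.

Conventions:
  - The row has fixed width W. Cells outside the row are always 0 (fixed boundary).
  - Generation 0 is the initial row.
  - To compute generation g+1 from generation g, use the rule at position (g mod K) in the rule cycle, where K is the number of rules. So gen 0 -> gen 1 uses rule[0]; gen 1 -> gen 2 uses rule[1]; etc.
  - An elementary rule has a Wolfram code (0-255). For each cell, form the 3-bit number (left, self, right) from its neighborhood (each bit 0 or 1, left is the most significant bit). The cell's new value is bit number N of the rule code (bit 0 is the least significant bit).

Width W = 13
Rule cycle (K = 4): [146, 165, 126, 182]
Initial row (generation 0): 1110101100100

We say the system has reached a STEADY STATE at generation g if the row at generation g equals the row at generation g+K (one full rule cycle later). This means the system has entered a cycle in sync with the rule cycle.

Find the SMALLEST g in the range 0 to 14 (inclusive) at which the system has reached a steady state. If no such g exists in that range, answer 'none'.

Gen 0: 1110101100100
Gen 1 (rule 146): 0100000011010
Gen 2 (rule 165): 0101111000110
Gen 3 (rule 126): 1111001101111
Gen 4 (rule 182): 0110110010110
Gen 5 (rule 146): 1000001100001
Gen 6 (rule 165): 1011100001101
Gen 7 (rule 126): 1110110011111
Gen 8 (rule 182): 0101001101110
Gen 9 (rule 146): 1000110000101
Gen 10 (rule 165): 1010000110111
Gen 11 (rule 126): 1111001111101
Gen 12 (rule 182): 0110110111011
Gen 13 (rule 146): 1000000010000
Gen 14 (rule 165): 1011111010111
Gen 15 (rule 126): 1110001111101
Gen 16 (rule 182): 0101010111011
Gen 17 (rule 146): 1000000010000
Gen 18 (rule 165): 1011111010111

Answer: 13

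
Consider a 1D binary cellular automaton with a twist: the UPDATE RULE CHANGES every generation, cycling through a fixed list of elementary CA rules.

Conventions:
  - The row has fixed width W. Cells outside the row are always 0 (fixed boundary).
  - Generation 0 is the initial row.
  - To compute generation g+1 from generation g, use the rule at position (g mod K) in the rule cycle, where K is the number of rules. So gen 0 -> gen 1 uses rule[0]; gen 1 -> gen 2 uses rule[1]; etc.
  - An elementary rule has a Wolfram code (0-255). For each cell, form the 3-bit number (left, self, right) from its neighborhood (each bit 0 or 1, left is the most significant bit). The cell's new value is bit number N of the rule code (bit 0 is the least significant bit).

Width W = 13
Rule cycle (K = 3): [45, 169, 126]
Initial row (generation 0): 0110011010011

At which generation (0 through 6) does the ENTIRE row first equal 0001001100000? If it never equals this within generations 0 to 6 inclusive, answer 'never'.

Gen 0: 0110011010011
Gen 1 (rule 45): 0100010110010
Gen 2 (rule 169): 0001001100000
Gen 3 (rule 126): 0011111110000
Gen 4 (rule 45): 1010000000111
Gen 5 (rule 169): 0100111110110
Gen 6 (rule 126): 1111100011111

Answer: 2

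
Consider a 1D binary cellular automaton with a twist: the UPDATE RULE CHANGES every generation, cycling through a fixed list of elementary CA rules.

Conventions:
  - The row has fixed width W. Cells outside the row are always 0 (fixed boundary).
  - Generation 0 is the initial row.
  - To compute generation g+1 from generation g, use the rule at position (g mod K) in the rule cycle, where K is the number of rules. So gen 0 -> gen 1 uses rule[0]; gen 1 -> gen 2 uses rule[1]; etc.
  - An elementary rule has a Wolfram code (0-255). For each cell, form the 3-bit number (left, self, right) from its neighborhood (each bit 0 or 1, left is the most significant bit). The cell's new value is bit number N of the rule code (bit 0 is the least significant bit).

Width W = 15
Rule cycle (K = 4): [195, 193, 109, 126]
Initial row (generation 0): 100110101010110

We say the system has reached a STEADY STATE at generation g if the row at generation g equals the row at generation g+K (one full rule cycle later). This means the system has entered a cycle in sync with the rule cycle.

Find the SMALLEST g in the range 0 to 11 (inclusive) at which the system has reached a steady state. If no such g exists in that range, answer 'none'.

Gen 0: 100110101010110
Gen 1 (rule 195): 001010000000010
Gen 2 (rule 193): 100000111111000
Gen 3 (rule 109): 101110100001011
Gen 4 (rule 126): 111011110011111
Gen 5 (rule 195): 011001110101111
Gen 6 (rule 193): 001000110000111
Gen 7 (rule 109): 101010110110101
Gen 8 (rule 126): 111111111111111
Gen 9 (rule 195): 011111111111111
Gen 10 (rule 193): 001111111111111
Gen 11 (rule 109): 101000000000001
Gen 12 (rule 126): 111100000000011
Gen 13 (rule 195): 011101111111101
Gen 14 (rule 193): 001100111111100
Gen 15 (rule 109): 101100100000101

Answer: none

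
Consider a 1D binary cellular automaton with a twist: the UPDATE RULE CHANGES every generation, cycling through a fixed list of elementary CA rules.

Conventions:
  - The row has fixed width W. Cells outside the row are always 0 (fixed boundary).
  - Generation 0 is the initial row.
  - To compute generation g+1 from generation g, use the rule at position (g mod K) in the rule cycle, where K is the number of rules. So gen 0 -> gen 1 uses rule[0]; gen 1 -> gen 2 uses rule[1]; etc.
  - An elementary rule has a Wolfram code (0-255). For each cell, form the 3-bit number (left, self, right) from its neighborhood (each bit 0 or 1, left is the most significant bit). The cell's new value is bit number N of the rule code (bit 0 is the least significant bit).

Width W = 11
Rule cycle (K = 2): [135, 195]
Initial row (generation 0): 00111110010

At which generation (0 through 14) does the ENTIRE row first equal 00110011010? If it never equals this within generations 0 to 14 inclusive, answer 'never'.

Gen 0: 00111110010
Gen 1 (rule 135): 11011100110
Gen 2 (rule 195): 01001101010
Gen 3 (rule 135): 11010001010
Gen 4 (rule 195): 01000110000
Gen 5 (rule 135): 11011000111
Gen 6 (rule 195): 01001011011
Gen 7 (rule 135): 11011000000
Gen 8 (rule 195): 01001011111
Gen 9 (rule 135): 11011001110
Gen 10 (rule 195): 01001010110
Gen 11 (rule 135): 11011010000
Gen 12 (rule 195): 01001000111
Gen 13 (rule 135): 11011011010
Gen 14 (rule 195): 01001001000

Answer: never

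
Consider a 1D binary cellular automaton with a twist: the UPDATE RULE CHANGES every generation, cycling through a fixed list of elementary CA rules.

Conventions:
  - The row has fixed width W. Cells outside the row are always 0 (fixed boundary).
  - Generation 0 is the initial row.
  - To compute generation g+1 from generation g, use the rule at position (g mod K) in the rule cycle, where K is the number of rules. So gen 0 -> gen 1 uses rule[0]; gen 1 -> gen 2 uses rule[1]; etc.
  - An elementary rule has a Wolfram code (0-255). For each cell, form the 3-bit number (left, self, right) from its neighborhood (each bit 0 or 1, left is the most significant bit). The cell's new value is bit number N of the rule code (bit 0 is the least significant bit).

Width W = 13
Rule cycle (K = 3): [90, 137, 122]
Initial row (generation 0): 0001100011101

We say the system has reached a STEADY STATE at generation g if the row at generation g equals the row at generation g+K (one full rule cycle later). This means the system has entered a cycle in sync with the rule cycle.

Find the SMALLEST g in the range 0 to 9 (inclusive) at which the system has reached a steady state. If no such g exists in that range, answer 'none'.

Gen 0: 0001100011101
Gen 1 (rule 90): 0011110110100
Gen 2 (rule 137): 1011100100001
Gen 3 (rule 122): 0110111010010
Gen 4 (rule 90): 1110101001101
Gen 5 (rule 137): 1100000001000
Gen 6 (rule 122): 1110000010100
Gen 7 (rule 90): 1011000100010
Gen 8 (rule 137): 0010010001000
Gen 9 (rule 122): 0101101010100
Gen 10 (rule 90): 1001100000010
Gen 11 (rule 137): 0001001111000
Gen 12 (rule 122): 0010111001100

Answer: none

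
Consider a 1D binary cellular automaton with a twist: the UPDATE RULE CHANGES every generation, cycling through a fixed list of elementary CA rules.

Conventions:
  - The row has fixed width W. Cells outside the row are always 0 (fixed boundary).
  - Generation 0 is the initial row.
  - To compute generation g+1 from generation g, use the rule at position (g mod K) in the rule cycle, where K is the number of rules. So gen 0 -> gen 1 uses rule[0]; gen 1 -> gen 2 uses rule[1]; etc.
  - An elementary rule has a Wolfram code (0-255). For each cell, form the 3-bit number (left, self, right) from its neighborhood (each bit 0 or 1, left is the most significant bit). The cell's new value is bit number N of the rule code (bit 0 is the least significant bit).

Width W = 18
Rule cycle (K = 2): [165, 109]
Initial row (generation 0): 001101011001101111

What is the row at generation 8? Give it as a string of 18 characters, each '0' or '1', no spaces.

Answer: 010101001110100110

Derivation:
Gen 0: 001101011001101111
Gen 1 (rule 165): 100011100000010110
Gen 2 (rule 109): 101010101111011110
Gen 3 (rule 165): 111111110110101100
Gen 4 (rule 109): 100000011111111101
Gen 5 (rule 165): 101111001111111011
Gen 6 (rule 109): 111001001000001111
Gen 7 (rule 165): 010001001011100110
Gen 8 (rule 109): 010101001110100110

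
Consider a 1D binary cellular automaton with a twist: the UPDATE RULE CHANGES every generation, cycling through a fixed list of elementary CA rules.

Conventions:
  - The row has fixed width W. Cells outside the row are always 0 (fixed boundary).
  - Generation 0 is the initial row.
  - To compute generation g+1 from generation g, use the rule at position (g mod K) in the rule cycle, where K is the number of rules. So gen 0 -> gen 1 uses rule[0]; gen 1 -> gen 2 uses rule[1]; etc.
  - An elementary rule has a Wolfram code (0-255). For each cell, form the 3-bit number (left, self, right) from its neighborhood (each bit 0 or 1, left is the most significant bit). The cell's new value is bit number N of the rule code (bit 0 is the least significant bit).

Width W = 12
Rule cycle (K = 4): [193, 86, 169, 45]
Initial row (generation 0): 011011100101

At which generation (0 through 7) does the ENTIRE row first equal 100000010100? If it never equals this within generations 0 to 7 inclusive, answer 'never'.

Answer: never

Derivation:
Gen 0: 011011100101
Gen 1 (rule 193): 001001100000
Gen 2 (rule 86): 011110110000
Gen 3 (rule 169): 011101100111
Gen 4 (rule 45): 010011000100
Gen 5 (rule 193): 000001010001
Gen 6 (rule 86): 000011011011
Gen 7 (rule 169): 111010110110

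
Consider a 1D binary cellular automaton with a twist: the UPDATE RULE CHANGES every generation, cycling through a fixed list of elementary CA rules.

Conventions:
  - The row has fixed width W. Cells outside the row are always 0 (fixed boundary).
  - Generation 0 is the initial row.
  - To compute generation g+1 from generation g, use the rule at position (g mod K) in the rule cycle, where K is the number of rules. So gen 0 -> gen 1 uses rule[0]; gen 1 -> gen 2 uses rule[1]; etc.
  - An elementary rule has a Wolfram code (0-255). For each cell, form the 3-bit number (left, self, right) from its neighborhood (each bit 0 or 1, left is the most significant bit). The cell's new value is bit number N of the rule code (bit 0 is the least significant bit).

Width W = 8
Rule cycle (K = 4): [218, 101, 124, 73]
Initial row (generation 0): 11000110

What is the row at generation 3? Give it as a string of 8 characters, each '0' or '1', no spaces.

Gen 0: 11000110
Gen 1 (rule 218): 11101111
Gen 2 (rule 101): 00110001
Gen 3 (rule 124): 00111001

Answer: 00111001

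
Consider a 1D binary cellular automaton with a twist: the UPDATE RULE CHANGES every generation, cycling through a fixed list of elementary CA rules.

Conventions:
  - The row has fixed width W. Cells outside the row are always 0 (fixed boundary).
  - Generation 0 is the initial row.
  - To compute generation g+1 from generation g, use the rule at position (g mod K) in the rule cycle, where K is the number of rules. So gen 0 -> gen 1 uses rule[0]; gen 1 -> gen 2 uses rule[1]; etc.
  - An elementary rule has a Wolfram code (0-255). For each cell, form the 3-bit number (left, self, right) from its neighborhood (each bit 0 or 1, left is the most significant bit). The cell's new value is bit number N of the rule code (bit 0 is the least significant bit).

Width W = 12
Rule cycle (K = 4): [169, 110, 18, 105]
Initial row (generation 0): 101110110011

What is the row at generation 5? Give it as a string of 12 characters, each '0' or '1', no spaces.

Answer: 111110110011

Derivation:
Gen 0: 101110110011
Gen 1 (rule 169): 011101100010
Gen 2 (rule 110): 110111100110
Gen 3 (rule 18): 000000011001
Gen 4 (rule 105): 111111011000
Gen 5 (rule 169): 111110110011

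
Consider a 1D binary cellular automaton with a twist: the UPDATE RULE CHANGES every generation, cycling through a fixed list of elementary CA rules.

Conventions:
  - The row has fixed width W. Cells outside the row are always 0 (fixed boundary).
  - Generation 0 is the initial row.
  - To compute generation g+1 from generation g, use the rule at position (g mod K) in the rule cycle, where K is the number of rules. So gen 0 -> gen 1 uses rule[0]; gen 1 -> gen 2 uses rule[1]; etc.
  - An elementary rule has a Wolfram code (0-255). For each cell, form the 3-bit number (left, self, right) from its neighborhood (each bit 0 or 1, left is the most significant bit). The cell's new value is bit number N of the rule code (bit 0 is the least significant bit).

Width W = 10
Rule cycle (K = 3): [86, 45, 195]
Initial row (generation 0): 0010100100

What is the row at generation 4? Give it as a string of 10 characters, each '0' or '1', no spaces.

Answer: 1101100001

Derivation:
Gen 0: 0010100100
Gen 1 (rule 86): 0110111110
Gen 2 (rule 45): 0101100000
Gen 3 (rule 195): 1000101111
Gen 4 (rule 86): 1101100001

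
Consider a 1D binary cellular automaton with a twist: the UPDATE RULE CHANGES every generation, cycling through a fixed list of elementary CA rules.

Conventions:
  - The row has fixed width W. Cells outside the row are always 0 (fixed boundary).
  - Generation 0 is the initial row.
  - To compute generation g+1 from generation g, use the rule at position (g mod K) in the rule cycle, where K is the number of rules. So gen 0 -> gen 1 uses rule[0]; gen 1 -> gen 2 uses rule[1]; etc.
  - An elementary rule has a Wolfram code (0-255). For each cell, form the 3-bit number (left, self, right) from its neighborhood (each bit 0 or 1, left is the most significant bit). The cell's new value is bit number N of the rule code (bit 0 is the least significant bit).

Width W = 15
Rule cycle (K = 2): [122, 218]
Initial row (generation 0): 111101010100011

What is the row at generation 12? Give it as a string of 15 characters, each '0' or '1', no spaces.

Gen 0: 111101010100011
Gen 1 (rule 122): 100110101010111
Gen 2 (rule 218): 011110000000111
Gen 3 (rule 122): 110011000001101
Gen 4 (rule 218): 111111100011100
Gen 5 (rule 122): 100000110110110
Gen 6 (rule 218): 010001110110111
Gen 7 (rule 122): 101011011111101
Gen 8 (rule 218): 000011011111100
Gen 9 (rule 122): 000111110000110
Gen 10 (rule 218): 001111111001111
Gen 11 (rule 122): 011000001111001
Gen 12 (rule 218): 111100011111110

Answer: 111100011111110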